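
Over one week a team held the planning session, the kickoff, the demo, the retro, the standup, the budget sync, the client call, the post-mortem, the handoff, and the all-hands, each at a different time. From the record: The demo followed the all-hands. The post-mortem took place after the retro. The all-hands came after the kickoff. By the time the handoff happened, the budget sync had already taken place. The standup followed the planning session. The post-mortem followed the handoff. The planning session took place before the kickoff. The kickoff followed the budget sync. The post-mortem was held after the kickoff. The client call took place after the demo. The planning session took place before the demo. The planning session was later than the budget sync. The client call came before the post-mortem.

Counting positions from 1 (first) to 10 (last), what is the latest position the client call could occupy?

The client call must come before the post-mortem — 1 meeting forced after it.
Everything else can be placed before the client call in some valid order, so the client call can sit as late as position 10 − 1 = 9.

9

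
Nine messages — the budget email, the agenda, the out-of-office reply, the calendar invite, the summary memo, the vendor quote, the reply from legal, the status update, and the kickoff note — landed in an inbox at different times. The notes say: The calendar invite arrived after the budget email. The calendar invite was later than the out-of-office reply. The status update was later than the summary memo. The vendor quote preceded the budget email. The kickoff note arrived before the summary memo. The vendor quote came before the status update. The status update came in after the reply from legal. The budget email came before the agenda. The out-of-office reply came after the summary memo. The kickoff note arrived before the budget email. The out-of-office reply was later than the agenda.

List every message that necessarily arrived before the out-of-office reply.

the agenda, the budget email, the kickoff note, the summary memo, the vendor quote

Directly stated before the out-of-office reply: the agenda and the summary memo.
The budget email reaches the out-of-office reply via the budget email → the agenda → the out-of-office reply.
The kickoff note reaches the out-of-office reply via the kickoff note → the summary memo → the out-of-office reply.
The vendor quote reaches the out-of-office reply via the vendor quote → the budget email → the agenda → the out-of-office reply.
No chain forces the reply from legal (or any of the others) ahead of the out-of-office reply.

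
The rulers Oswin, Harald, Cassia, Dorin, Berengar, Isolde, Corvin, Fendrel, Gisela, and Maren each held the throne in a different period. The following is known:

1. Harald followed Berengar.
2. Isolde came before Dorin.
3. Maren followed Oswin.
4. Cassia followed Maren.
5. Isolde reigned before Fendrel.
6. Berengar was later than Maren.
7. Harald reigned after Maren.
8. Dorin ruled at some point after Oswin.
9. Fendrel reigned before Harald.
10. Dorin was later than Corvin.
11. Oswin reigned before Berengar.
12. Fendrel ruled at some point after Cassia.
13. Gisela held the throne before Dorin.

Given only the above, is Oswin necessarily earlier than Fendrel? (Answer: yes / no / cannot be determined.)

Chain the constraints: Oswin → Maren → Cassia → Fendrel. Each link is directly stated, so Oswin comes before Fendrel.

yes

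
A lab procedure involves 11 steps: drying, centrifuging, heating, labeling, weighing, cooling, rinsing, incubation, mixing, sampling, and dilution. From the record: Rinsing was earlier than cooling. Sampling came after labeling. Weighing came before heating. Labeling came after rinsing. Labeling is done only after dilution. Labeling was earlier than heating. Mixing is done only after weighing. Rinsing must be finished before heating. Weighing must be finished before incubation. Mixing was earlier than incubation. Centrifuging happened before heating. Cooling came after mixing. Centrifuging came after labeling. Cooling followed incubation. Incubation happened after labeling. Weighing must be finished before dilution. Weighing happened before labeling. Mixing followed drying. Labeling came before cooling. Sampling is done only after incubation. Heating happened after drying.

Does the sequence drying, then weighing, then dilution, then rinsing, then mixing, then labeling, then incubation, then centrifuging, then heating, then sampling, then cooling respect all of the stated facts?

yes

Check each stated constraint against the proposed order — e.g. weighing is ahead of heating; drying is ahead of heating. Every pair is in the required order; nothing is violated.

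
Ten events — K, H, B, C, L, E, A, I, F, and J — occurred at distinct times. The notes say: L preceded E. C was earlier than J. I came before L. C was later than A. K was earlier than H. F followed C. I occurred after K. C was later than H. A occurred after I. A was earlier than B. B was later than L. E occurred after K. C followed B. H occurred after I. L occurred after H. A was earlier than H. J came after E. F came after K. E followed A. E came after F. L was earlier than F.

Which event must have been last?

Every other event has a chain of constraints placing it before J, so J is last.

J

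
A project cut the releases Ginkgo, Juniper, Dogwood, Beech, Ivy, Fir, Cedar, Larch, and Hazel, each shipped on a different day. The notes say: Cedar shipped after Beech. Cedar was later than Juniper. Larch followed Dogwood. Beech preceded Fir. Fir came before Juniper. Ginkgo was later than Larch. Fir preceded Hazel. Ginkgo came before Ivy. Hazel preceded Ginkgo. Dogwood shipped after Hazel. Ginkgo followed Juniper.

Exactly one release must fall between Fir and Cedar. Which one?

Tracing the constraints gives Fir → Juniper → Cedar, so Juniper sits after Fir and before Cedar.
No other release is forced both after Fir and before Cedar.

Juniper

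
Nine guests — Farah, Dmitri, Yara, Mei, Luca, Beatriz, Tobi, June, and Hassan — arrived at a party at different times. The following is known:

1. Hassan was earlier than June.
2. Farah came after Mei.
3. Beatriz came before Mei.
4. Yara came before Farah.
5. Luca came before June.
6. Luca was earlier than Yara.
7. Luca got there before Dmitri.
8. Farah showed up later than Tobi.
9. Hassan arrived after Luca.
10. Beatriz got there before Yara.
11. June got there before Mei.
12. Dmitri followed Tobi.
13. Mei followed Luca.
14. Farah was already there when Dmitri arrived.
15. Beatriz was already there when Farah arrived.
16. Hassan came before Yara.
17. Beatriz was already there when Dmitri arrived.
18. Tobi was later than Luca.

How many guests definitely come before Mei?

4

Directly stated before Mei: Beatriz, June, and Luca.
Hassan reaches Mei via Hassan → June → Mei.
No chain forces Dmitri (or any of the others) ahead of Mei.
That's Beatriz, Hassan, June, and Luca — 4 in all.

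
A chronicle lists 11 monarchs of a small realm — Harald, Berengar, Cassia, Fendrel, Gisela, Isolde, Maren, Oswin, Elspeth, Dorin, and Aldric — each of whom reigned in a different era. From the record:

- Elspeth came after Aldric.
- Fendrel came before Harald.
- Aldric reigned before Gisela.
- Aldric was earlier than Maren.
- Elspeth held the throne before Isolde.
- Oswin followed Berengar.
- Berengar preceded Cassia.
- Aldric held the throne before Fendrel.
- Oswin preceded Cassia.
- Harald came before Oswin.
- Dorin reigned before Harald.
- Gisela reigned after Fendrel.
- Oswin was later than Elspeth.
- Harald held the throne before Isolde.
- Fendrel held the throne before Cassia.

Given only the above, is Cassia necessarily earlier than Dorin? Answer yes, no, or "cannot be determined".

no

Tracing the constraints gives Dorin → Harald → Oswin → Cassia, so Dorin must come before Cassia.
That means Cassia cannot be before Dorin.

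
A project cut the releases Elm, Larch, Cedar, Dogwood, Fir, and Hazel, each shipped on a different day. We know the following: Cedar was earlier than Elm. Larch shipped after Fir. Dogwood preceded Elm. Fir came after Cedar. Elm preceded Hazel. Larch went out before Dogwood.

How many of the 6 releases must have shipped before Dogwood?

Directly stated before Dogwood: Larch.
Cedar reaches Dogwood via Cedar → Fir → Larch → Dogwood.
Fir reaches Dogwood via Fir → Larch → Dogwood.
That's Cedar, Fir, and Larch — 3 in all.

3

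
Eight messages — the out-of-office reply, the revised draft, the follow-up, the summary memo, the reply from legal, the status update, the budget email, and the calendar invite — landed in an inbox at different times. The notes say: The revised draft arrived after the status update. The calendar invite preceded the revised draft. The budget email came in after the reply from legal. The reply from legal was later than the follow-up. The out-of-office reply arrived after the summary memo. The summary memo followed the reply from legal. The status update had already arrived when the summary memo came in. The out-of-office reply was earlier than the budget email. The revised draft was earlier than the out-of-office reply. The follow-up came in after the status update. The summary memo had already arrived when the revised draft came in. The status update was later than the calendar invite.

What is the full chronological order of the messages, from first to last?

the calendar invite, the status update, the follow-up, the reply from legal, the summary memo, the revised draft, the out-of-office reply, the budget email

The constraints fix every adjacent pair, so only one ordering works:
the calendar invite → the status update → the follow-up → the reply from legal → the summary memo → the revised draft → the out-of-office reply → the budget email.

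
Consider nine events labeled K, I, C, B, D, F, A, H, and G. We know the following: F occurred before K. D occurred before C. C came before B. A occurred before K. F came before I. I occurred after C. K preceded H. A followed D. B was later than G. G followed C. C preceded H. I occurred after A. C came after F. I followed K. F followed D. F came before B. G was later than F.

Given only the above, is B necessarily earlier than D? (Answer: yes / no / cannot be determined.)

Tracing the constraints gives D → F → B, so D must come before B.
That means B cannot be before D.

no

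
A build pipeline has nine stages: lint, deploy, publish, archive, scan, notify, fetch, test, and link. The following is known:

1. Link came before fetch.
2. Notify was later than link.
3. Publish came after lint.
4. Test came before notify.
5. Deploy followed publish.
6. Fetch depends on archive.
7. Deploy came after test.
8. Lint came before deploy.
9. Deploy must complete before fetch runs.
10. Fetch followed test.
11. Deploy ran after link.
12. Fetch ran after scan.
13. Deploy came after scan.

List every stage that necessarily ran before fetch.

archive, deploy, link, lint, publish, scan, test

Directly stated before fetch: archive, deploy, link, scan, and test.
Lint reaches fetch via lint → deploy → fetch.
Publish reaches fetch via publish → deploy → fetch.
No chain forces notify ahead of fetch.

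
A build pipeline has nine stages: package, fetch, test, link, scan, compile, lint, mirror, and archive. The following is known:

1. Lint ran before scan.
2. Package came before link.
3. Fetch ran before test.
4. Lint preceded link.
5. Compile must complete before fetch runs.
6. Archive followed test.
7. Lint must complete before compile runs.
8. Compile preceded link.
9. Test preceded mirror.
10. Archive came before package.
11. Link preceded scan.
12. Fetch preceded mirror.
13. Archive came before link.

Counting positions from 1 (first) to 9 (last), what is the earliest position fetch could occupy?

Compile and lint must both come before fetch — 2 forced predecessors.
Nothing else is forced ahead of fetch, so its earliest slot is position 2 + 1 = 3.

3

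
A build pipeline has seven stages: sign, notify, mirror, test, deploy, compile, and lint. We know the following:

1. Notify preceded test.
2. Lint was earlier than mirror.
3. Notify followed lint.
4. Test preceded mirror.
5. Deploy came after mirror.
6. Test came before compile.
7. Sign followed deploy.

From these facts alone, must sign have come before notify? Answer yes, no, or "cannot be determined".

Tracing the constraints gives notify → test → mirror → deploy → sign, so notify must come before sign.
That means sign cannot be before notify.

no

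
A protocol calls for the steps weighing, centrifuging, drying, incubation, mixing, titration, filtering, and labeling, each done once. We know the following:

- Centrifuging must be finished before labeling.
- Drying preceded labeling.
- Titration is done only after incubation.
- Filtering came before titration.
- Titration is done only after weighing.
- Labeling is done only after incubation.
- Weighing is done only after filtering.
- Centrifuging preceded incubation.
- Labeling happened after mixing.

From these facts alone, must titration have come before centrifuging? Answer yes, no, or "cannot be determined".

no

Tracing the constraints gives centrifuging → incubation → titration, so centrifuging must come before titration.
That means titration cannot be before centrifuging.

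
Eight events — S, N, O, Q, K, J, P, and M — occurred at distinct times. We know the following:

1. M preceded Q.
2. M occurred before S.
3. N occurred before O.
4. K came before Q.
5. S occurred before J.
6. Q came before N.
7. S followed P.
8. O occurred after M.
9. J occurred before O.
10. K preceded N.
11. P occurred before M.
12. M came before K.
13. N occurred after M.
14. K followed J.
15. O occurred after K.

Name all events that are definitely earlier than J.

Directly stated before J: S.
M reaches J via M → S → J.
P reaches J via P → S → J.

M, P, S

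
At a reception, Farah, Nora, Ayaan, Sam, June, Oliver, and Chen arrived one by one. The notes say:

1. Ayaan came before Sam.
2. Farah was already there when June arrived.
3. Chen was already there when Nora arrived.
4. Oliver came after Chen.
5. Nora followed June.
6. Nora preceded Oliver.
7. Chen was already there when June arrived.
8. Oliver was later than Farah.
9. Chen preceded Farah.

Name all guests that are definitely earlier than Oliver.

Chen, Farah, June, Nora

Directly stated before Oliver: Chen, Farah, and Nora.
June reaches Oliver via June → Nora → Oliver.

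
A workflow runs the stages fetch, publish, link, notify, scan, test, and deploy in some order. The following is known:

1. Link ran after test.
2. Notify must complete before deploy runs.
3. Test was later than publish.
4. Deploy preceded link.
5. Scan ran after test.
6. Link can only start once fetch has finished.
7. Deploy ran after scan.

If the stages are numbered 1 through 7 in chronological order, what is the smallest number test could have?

2

Publish must come before test — 1 forced predecessor.
Nothing else is forced ahead of test, so its earliest slot is position 1 + 1 = 2.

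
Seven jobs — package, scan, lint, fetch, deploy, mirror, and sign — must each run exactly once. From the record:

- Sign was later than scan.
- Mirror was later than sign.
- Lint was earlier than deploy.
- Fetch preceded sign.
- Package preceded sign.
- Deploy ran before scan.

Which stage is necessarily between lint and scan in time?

Tracing the constraints gives lint → deploy → scan, so deploy sits after lint and before scan.
No other stage is forced both after lint and before scan.

deploy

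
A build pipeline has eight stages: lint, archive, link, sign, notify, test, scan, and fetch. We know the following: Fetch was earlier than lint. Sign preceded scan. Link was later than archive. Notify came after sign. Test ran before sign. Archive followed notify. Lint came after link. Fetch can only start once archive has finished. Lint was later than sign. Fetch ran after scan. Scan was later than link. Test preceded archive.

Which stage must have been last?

lint

Every other stage has a chain of constraints placing it before lint, so lint is last.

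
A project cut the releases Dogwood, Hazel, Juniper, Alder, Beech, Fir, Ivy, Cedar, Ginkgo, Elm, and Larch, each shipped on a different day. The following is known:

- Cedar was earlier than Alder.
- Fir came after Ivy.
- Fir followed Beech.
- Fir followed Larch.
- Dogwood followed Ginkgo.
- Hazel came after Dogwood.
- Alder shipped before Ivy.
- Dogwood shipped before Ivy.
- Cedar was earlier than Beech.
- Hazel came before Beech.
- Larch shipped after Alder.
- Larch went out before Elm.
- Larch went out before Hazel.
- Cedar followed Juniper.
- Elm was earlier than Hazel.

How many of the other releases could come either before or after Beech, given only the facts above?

1

Forced before Beech: Alder, Cedar, Dogwood, Elm, Ginkgo, Hazel, Juniper, and Larch; forced after Beech: Fir.
That leaves Ivy with no forced order relative to Beech — 1.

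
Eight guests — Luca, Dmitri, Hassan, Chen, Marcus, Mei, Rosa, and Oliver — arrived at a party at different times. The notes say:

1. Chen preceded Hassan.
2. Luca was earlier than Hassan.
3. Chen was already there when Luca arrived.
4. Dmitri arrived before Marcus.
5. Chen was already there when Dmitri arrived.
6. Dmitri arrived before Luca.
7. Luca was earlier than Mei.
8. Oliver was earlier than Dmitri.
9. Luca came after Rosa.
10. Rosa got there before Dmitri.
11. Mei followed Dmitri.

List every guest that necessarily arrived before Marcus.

Chen, Dmitri, Oliver, Rosa

Directly stated before Marcus: Dmitri.
Chen reaches Marcus via Chen → Dmitri → Marcus.
Oliver reaches Marcus via Oliver → Dmitri → Marcus.
Rosa reaches Marcus via Rosa → Dmitri → Marcus.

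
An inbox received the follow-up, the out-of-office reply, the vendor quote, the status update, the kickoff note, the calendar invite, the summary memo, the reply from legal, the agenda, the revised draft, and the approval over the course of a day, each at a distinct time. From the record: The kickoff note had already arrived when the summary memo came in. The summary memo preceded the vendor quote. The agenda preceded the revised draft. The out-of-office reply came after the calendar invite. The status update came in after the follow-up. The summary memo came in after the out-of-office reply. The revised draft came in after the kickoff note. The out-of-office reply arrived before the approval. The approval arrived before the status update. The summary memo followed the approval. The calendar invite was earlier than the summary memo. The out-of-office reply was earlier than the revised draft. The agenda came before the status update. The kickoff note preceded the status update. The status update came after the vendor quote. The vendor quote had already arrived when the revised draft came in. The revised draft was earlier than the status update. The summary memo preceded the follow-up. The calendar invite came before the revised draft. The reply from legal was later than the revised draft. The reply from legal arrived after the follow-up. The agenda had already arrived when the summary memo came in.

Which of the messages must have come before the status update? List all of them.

the agenda, the approval, the calendar invite, the follow-up, the kickoff note, the out-of-office reply, the revised draft, the summary memo, the vendor quote

Directly stated before the status update: the agenda, the approval, the follow-up, the kickoff note, the revised draft, and the vendor quote.
The calendar invite reaches the status update via the calendar invite → the revised draft → the status update.
The out-of-office reply reaches the status update via the out-of-office reply → the approval → the status update.
The summary memo reaches the status update via the summary memo → the follow-up → the status update.
No chain forces the reply from legal ahead of the status update.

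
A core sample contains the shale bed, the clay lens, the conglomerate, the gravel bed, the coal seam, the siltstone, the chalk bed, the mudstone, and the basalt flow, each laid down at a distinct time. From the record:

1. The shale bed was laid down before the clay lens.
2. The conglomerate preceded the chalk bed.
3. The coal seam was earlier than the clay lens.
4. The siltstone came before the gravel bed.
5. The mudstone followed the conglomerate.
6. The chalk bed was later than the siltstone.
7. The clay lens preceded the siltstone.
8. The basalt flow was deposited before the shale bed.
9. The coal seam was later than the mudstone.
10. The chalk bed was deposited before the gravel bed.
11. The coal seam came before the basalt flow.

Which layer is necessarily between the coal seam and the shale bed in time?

Tracing the constraints gives the coal seam → the basalt flow → the shale bed, so the basalt flow sits after the coal seam and before the shale bed.
No other layer is forced both after the coal seam and before the shale bed.

the basalt flow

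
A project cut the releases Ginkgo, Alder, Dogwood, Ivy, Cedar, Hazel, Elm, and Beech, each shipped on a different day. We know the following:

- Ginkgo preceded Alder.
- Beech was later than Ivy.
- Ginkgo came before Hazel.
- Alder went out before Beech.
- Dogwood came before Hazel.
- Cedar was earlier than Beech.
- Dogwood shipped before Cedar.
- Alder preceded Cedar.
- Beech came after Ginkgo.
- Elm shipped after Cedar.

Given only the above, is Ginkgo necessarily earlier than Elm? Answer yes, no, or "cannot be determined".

Chain the constraints: Ginkgo → Alder → Cedar → Elm. Each link is directly stated, so Ginkgo comes before Elm.

yes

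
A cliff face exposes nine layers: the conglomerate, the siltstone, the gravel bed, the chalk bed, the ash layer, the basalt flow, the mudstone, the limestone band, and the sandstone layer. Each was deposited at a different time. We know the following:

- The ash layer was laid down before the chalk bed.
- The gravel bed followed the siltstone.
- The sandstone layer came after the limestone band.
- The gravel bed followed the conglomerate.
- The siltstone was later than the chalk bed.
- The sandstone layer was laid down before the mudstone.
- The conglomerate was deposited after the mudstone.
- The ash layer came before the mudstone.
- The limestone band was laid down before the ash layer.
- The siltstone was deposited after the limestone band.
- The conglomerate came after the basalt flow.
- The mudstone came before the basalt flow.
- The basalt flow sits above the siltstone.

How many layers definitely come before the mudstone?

Directly stated before the mudstone: the ash layer and the sandstone layer.
The limestone band reaches the mudstone via the limestone band → the sandstone layer → the mudstone.
That's the ash layer, the limestone band, and the sandstone layer — 3 in all.

3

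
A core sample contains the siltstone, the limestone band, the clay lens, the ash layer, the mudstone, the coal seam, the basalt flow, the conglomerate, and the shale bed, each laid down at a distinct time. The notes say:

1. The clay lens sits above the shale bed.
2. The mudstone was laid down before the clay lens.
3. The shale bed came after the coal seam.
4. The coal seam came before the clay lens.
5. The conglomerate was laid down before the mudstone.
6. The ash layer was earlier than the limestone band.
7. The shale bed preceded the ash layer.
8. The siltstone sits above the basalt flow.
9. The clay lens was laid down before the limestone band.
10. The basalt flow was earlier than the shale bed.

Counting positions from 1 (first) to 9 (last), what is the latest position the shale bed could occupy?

6

The shale bed must come before the ash layer, the clay lens, and the limestone band — 3 layers forced after it.
Everything else can be placed before the shale bed in some valid order, so the shale bed can sit as late as position 9 − 3 = 6.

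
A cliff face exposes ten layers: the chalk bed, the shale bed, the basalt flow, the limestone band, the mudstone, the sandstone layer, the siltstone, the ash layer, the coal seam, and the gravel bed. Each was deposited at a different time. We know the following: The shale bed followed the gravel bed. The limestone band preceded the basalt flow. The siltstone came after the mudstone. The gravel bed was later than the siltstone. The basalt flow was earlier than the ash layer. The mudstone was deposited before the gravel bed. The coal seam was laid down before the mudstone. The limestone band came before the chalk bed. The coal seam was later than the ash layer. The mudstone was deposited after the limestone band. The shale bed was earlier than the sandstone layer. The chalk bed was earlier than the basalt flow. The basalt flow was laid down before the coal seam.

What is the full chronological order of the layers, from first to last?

The constraints fix every adjacent pair, so only one ordering works:
the limestone band → the chalk bed → the basalt flow → the ash layer → the coal seam → the mudstone → the siltstone → the gravel bed → the shale bed → the sandstone layer.

the limestone band, the chalk bed, the basalt flow, the ash layer, the coal seam, the mudstone, the siltstone, the gravel bed, the shale bed, the sandstone layer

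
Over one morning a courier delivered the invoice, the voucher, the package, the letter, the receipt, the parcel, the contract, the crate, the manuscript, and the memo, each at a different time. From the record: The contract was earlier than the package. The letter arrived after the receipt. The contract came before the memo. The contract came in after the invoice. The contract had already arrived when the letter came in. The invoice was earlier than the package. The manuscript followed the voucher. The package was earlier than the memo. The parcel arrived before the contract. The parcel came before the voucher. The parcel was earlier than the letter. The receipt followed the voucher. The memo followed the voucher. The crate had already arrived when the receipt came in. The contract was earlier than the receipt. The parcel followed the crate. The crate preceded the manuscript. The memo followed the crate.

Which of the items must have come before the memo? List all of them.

Directly stated before the memo: the contract, the crate, the package, and the voucher.
The invoice reaches the memo via the invoice → the contract → the memo.
The parcel reaches the memo via the parcel → the contract → the memo.
No chain forces the letter (or any of the others) ahead of the memo.

the contract, the crate, the invoice, the package, the parcel, the voucher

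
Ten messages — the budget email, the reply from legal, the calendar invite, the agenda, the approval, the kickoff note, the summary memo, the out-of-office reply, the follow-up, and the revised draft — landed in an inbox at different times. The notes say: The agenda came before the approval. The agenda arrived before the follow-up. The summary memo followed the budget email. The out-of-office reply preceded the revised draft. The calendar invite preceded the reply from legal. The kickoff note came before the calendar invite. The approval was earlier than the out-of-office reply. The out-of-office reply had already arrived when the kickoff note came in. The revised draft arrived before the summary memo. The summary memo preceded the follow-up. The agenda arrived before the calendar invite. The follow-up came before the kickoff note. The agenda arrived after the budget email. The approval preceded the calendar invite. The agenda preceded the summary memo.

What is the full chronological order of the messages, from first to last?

The constraints fix every adjacent pair, so only one ordering works:
the budget email → the agenda → the approval → the out-of-office reply → the revised draft → the summary memo → the follow-up → the kickoff note → the calendar invite → the reply from legal.

the budget email, the agenda, the approval, the out-of-office reply, the revised draft, the summary memo, the follow-up, the kickoff note, the calendar invite, the reply from legal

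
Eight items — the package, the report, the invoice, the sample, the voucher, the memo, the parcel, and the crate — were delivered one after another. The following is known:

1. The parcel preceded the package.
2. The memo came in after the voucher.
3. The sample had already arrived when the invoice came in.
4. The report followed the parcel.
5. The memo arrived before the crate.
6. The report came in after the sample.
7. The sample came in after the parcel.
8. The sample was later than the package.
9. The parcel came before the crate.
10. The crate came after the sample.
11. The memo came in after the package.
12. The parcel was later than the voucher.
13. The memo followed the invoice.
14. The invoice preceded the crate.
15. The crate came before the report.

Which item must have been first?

The voucher has a chain of constraints placing it before every other item, so the voucher must be first.

the voucher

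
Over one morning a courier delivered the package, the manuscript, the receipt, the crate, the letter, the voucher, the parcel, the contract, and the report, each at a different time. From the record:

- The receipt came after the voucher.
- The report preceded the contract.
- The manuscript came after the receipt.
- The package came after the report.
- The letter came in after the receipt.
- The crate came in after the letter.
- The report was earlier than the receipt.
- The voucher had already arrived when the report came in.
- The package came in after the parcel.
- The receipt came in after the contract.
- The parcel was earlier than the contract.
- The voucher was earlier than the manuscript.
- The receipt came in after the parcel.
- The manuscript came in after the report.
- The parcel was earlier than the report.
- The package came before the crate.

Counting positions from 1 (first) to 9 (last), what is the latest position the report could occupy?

The report must come before the contract, the crate, the letter, the manuscript, the package, and the receipt — 6 items forced after it.
Everything else can be placed before the report in some valid order, so the report can sit as late as position 9 − 6 = 3.

3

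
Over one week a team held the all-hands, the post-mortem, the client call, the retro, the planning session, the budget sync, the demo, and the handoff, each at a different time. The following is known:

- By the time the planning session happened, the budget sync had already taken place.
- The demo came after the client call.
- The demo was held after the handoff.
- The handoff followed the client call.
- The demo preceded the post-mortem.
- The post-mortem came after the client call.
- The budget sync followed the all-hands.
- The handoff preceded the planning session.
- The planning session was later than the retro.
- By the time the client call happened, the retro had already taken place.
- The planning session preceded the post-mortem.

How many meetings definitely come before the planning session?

5

Directly stated before the planning session: the budget sync, the handoff, and the retro.
The all-hands reaches the planning session via the all-hands → the budget sync → the planning session.
The client call reaches the planning session via the client call → the handoff → the planning session.
That's the all-hands, the budget sync, the client call, the handoff, and the retro — 5 in all.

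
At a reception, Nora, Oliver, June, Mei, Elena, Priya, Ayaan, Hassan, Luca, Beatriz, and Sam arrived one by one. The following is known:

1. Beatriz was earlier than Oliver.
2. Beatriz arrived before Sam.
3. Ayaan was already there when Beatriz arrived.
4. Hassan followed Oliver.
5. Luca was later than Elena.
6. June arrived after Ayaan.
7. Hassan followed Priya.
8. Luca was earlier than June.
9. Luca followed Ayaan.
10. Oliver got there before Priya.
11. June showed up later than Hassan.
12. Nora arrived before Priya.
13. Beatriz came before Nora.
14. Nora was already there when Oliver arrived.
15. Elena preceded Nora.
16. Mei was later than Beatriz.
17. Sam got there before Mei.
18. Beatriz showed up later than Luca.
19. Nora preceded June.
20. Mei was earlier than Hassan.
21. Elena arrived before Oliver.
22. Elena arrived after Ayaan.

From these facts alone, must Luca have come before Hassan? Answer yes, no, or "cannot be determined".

Chain the constraints: Luca → Beatriz → Mei → Hassan. Each link is directly stated, so Luca comes before Hassan.

yes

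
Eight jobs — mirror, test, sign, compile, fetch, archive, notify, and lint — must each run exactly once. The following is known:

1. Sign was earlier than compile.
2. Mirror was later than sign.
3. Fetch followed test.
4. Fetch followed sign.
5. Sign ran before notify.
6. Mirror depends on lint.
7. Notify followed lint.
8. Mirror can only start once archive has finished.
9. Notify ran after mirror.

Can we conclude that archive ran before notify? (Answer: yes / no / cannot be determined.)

Chain the constraints: archive → mirror → notify. Each link is directly stated, so archive comes before notify.

yes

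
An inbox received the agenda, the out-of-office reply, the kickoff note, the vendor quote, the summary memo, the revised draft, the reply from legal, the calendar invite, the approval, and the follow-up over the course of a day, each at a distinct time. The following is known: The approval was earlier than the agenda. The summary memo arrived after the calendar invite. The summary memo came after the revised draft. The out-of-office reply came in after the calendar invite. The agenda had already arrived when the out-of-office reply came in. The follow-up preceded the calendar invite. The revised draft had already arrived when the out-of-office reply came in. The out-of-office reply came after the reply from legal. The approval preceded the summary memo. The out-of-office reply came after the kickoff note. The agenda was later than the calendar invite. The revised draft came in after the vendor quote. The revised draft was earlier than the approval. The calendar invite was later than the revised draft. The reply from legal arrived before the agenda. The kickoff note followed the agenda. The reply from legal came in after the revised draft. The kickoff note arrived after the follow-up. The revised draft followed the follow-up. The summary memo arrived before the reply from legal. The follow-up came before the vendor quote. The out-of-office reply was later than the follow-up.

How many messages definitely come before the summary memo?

Directly stated before the summary memo: the approval, the calendar invite, and the revised draft.
The follow-up reaches the summary memo via the follow-up → the calendar invite → the summary memo.
The vendor quote reaches the summary memo via the vendor quote → the revised draft → the summary memo.
That's the approval, the calendar invite, the follow-up, the revised draft, and the vendor quote — 5 in all.

5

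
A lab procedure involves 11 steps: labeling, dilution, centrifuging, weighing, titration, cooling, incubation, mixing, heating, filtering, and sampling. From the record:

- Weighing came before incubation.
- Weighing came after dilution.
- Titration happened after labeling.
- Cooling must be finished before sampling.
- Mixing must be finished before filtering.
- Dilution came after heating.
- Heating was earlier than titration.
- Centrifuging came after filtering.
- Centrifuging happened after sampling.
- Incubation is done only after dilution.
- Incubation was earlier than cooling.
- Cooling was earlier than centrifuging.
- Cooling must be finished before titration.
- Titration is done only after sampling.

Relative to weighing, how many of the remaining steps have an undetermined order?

3

Forced before weighing: dilution and heating; forced after weighing: centrifuging, cooling, incubation, sampling, and titration.
That leaves filtering, labeling, and mixing with no forced order relative to weighing — 3.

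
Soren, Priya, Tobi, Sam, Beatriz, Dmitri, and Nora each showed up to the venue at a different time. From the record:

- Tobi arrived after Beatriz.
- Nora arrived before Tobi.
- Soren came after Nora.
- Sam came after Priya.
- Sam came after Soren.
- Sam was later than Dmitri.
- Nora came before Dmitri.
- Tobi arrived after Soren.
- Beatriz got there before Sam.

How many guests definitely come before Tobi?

Directly stated before Tobi: Beatriz, Nora, and Soren.
That's Beatriz, Nora, and Soren — 3 in all.

3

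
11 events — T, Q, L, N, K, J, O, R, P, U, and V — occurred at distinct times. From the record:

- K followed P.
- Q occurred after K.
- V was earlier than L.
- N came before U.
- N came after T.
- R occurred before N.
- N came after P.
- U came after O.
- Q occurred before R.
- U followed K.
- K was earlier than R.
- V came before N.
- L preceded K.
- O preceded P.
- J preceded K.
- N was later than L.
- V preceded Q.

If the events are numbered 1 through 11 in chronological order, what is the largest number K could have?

K must come before N, Q, R, and U — 4 events forced after it.
Everything else can be placed before K in some valid order, so K can sit as late as position 11 − 4 = 7.

7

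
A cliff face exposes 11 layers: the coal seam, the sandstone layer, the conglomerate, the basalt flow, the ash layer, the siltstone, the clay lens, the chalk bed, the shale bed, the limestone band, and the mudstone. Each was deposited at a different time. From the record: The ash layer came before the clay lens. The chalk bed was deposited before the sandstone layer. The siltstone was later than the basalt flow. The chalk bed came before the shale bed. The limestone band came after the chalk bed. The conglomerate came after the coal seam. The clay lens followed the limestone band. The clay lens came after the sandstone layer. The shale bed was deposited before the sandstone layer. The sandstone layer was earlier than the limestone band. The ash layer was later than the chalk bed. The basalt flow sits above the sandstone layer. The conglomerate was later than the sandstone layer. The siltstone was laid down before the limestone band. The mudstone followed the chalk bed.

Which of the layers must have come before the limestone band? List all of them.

Directly stated before the limestone band: the chalk bed, the sandstone layer, and the siltstone.
The basalt flow reaches the limestone band via the basalt flow → the siltstone → the limestone band.
The shale bed reaches the limestone band via the shale bed → the sandstone layer → the limestone band.
No chain forces the ash layer (or any of the others) ahead of the limestone band.

the basalt flow, the chalk bed, the sandstone layer, the shale bed, the siltstone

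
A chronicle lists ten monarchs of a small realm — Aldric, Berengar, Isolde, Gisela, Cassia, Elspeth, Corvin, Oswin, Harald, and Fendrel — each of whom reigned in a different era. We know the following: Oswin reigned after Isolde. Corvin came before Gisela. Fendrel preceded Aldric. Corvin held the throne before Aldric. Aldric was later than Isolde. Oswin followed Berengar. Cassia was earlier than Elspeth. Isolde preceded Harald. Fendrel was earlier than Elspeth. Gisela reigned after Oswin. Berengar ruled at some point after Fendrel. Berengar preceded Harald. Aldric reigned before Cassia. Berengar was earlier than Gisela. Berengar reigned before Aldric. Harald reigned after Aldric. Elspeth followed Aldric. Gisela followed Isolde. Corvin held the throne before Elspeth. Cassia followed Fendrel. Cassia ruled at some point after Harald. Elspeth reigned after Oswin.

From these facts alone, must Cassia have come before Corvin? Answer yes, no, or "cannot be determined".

no

Tracing the constraints gives Corvin → Aldric → Cassia, so Corvin must come before Cassia.
That means Cassia cannot be before Corvin.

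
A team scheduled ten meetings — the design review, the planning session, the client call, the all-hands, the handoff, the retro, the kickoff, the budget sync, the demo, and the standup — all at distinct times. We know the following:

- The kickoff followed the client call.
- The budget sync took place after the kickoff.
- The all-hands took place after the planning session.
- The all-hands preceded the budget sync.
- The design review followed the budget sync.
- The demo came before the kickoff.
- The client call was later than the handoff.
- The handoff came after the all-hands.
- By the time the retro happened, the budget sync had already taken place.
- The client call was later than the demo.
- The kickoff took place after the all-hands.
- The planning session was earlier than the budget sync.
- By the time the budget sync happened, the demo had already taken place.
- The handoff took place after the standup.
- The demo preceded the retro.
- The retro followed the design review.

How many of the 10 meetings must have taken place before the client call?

5

Directly stated before the client call: the demo and the handoff.
The all-hands reaches the client call via the all-hands → the handoff → the client call.
The planning session reaches the client call via the planning session → the all-hands → the handoff → the client call.
The standup reaches the client call via the standup → the handoff → the client call.
No chain forces the retro (or any of the others) ahead of the client call.
That's the all-hands, the demo, the handoff, the planning session, and the standup — 5 in all.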